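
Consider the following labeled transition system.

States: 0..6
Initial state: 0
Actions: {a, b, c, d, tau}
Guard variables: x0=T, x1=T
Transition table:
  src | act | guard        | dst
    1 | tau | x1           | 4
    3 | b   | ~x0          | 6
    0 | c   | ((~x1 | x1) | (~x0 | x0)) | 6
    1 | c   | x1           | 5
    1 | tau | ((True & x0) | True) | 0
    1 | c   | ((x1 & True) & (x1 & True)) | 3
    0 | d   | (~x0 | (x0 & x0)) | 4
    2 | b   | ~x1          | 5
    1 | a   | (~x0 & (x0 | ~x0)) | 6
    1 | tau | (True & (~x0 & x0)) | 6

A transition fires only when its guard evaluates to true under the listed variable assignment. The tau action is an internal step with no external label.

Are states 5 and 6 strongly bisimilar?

Answer: BISIMILAR

Working:
Refine partition for ~:
  round 0: {{0,1,2,3,4,5,6}}
  round 1: {{0},{1},{2,3,4,5,6}}
stable after 2 split(s): 3 block(s)
5∈{2,3,4,5,6}, 6∈{2,3,4,5,6}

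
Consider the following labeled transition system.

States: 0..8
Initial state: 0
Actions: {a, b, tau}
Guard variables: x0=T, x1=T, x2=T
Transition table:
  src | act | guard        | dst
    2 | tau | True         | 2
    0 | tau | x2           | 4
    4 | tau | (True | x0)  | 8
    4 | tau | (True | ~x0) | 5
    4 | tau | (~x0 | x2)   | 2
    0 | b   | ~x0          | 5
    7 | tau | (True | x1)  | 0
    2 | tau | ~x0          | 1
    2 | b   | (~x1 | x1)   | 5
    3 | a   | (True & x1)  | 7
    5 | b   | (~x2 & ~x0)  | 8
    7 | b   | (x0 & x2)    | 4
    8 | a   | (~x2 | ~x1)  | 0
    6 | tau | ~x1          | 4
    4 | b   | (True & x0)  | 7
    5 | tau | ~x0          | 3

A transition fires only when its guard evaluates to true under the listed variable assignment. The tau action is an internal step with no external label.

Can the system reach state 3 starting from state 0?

Answer: UNREACHABLE

Analysis:
After dropping false guards: 10 live edges.
depth 0: {0}
depth 1: {4}  now seen {0,4}
depth 2: {2,5,7,8}  now seen {0,2,4,5,7,8}
Reachable = {0,2,4,5,7,8}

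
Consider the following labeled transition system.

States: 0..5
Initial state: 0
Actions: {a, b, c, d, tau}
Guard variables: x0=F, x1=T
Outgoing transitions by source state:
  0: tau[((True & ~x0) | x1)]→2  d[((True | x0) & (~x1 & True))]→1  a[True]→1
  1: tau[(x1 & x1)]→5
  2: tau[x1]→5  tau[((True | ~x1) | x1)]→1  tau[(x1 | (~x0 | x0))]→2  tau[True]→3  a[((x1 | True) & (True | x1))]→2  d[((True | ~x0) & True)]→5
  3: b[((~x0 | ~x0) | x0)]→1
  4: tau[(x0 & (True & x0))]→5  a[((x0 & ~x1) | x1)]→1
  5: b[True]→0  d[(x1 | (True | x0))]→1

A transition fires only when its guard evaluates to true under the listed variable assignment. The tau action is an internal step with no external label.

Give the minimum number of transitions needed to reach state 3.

Answer: 2

Trace:
BFS to 3:
  L0 = {0}
  L1 = {1,2}
  L2 = {3,5}
depth(3)=2, e.g. tau·tau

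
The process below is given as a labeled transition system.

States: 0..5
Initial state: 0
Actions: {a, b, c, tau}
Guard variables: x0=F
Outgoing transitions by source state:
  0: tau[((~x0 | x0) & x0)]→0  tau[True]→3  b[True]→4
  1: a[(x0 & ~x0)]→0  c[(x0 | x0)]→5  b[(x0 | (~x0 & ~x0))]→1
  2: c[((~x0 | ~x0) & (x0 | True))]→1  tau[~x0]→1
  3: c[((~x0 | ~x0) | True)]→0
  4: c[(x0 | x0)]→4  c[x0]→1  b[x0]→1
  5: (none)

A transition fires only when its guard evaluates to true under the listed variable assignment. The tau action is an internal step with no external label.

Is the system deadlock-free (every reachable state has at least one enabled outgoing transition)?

Reach set: {0,3,4}
  0: b→4  tau→3  [2 out]
  3: c→0  [1 out]
  4: ∅  [STUCK]
Path to 4: b

Answer: DEADLOCK at state 4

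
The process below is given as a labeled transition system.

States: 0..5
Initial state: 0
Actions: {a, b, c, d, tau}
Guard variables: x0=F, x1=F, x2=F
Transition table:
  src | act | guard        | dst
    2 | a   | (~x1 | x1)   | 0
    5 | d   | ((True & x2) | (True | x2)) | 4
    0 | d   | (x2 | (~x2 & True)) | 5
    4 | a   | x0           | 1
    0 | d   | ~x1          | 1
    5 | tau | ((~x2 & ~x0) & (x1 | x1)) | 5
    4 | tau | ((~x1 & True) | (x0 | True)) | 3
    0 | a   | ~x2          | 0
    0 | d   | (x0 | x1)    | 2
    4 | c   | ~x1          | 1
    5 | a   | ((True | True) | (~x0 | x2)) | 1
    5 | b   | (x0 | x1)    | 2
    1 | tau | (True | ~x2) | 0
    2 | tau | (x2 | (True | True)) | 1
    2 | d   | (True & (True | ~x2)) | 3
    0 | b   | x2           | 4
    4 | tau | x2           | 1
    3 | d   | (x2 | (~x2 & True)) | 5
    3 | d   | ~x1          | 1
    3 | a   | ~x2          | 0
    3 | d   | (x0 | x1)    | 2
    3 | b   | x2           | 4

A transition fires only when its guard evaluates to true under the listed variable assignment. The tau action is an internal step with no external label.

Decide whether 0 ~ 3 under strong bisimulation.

Answer: BISIMILAR

Analysis:
Refine partition for ~:
  π0 = {{0,1,2,3,4,5}}
  π1 = {{0,3,5},{1},{2},{4}}
  π2 = {{0,3},{1},{2},{4},{5}}
stable after 3 split(s): 5 block(s)
class of 0: {0,3}; class of 3: {0,3}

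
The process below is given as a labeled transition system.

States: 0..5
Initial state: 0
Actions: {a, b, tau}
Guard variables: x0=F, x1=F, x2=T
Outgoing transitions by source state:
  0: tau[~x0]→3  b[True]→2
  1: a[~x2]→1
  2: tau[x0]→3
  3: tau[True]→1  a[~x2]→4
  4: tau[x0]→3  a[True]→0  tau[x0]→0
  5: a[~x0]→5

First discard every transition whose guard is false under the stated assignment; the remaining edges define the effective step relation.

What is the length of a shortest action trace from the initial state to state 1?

Answer: 2

Working:
Layered search for 1:
  Layer 0: {0}
  Layer 1: {2,3}
  Layer 2: {1}
depth(1)=2, e.g. tau·tau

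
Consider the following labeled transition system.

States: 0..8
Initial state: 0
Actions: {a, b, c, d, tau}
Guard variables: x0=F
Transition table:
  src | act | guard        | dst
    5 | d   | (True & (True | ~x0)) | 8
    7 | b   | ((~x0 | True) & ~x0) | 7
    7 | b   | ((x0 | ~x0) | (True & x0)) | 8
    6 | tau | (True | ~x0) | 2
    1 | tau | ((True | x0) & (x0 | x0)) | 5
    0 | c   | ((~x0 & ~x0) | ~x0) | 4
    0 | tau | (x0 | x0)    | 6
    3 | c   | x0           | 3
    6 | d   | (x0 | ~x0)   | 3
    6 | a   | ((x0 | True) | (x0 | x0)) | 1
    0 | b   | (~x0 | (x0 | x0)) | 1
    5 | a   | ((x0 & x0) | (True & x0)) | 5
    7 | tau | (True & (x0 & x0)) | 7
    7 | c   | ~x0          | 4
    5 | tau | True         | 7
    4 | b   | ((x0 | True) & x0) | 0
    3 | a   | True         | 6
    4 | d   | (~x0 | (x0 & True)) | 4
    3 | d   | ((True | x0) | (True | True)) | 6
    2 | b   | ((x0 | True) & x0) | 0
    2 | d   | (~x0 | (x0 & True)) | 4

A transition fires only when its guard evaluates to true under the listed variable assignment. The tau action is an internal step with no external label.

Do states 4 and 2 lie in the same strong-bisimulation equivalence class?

Bisimulation quotient by refinement:
  round 0: {{0,1,2,3,4,5,6,7,8}}
  round 1: {{0,7},{1,8},{2,4},{3},{5},{6}}
  round 2: {{0},{1,8},{2,4},{3},{5},{6},{7}}
7 equivalence class(es) (converged in 3)
4∈{2,4}, 2∈{2,4}

Answer: BISIMILAR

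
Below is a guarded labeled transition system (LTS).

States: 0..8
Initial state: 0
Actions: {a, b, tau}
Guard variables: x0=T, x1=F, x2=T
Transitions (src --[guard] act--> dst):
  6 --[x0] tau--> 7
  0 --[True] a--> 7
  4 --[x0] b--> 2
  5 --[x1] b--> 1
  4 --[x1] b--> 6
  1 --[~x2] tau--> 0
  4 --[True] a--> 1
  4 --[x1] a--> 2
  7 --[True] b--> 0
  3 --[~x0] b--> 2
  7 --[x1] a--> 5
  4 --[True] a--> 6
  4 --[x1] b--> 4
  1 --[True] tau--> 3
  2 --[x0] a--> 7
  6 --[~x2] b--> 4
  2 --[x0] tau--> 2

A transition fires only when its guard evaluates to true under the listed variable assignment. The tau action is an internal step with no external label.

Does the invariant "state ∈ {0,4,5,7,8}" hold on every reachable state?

Inv-set: {0,4,5,7,8}
R = {0,7}
  0: ✓
  7: ✓

Answer: INVARIANT HOLDS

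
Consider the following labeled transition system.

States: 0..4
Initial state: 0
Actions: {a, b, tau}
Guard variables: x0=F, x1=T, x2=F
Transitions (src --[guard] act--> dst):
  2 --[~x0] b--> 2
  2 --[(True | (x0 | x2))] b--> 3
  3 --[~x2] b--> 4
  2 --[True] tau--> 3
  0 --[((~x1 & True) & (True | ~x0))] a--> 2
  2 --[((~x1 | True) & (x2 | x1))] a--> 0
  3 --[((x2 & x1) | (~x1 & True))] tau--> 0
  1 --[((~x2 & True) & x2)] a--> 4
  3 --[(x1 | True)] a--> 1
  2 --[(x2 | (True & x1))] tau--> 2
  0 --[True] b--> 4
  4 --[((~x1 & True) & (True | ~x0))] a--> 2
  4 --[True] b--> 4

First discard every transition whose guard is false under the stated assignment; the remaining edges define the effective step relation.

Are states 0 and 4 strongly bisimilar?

Refine partition for ~:
  round 0: {{0,1,2,3,4}}
  round 1: {{0,4},{1},{2},{3}}
4 equivalence class(es) (converged in 2)
class of 0: {0,4}; class of 4: {0,4}

Answer: BISIMILAR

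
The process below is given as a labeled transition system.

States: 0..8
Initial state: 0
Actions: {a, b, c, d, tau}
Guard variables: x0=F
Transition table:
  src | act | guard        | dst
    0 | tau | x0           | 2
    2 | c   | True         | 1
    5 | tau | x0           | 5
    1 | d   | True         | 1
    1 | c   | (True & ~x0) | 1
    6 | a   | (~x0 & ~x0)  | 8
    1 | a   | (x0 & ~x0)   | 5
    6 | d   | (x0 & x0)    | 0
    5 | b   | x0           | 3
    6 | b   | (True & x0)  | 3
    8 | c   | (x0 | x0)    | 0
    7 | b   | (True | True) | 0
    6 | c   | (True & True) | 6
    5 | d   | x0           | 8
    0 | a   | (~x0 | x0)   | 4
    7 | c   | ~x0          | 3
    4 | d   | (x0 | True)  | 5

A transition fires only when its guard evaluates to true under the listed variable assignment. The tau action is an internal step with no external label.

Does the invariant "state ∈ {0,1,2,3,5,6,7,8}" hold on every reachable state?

Answer: INVARIANT VIOLATED at state 4

Analysis:
Safe = {0,1,2,3,5,6,7,8}
Reach set: {0,4,5}
  0: ✓
  4: VIOLATES
  5: ✓
counterexample path to 4: a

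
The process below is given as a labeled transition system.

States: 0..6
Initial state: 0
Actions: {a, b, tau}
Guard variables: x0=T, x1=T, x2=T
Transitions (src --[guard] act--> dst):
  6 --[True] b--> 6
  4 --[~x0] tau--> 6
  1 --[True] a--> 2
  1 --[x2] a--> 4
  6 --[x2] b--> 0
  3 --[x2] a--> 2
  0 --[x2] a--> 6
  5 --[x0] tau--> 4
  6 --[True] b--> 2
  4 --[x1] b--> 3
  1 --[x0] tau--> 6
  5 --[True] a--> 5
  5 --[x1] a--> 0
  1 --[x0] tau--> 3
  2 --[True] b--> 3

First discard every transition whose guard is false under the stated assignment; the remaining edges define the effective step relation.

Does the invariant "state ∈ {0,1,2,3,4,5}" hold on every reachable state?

Allowed set {0,1,2,3,4,5}
R = {0,2,3,6}
  0: ok
  2: ok
  3: ok
  6: ✗ unsafe
reach 6 via a — violates

Answer: INVARIANT VIOLATED at state 6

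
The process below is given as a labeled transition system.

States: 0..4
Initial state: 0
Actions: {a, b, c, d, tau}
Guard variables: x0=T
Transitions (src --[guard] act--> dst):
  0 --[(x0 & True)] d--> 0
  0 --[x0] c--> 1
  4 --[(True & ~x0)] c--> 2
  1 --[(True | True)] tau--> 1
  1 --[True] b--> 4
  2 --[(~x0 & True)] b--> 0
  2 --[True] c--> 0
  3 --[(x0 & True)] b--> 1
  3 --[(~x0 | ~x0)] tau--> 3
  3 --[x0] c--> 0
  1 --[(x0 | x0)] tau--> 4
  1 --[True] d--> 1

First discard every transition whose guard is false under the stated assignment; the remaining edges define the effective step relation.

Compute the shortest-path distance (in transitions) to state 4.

BFS to 4:
  Layer 0: {0}
  Layer 1: {1}
  Layer 2: {4}
first hit 4 at d=2 via c·b

Answer: 2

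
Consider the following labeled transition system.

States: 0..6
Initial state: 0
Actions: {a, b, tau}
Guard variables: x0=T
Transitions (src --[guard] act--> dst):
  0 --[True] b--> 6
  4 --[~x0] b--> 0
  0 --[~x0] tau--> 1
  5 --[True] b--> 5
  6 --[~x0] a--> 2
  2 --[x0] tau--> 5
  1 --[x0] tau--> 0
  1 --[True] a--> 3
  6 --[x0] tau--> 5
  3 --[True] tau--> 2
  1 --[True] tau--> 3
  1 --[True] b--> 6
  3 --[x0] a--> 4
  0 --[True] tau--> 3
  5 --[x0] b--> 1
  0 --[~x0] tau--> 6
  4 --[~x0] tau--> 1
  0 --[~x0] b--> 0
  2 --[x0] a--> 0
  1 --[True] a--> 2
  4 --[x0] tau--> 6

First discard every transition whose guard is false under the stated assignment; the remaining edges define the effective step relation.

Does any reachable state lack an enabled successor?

Answer: DEADLOCK-FREE

Working:
Reachable = {0,1,2,3,4,5,6}
  0: b→6  tau→3  [2 out]
  1: a→2  a→3  b→6  tau→0  tau→3  [5 out]
  2: a→0  tau→5  [2 out]
  3: a→4  tau→2  [2 out]
  4: tau→6  [1 out]
  5: b→1  b→5  [2 out]
  6: tau→5  [1 out]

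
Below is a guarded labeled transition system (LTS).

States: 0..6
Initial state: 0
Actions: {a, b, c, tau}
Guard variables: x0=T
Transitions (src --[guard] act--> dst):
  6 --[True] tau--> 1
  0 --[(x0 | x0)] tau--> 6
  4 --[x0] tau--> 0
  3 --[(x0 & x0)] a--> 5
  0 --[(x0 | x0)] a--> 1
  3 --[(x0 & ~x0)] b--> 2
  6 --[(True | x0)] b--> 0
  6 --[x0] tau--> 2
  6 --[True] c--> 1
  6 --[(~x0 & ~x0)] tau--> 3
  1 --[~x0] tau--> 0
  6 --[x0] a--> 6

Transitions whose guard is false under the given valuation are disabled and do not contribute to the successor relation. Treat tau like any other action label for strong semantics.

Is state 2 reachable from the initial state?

After dropping false guards: 9 live edges.
L0 = {0}
L1 = {1,6}  cumulative {0,1,6}
L2 = {2}  cumulative {0,1,2,6}
Reach set: {0,1,2,6}
trace reaching 2: tau·tau

Answer: REACHABLE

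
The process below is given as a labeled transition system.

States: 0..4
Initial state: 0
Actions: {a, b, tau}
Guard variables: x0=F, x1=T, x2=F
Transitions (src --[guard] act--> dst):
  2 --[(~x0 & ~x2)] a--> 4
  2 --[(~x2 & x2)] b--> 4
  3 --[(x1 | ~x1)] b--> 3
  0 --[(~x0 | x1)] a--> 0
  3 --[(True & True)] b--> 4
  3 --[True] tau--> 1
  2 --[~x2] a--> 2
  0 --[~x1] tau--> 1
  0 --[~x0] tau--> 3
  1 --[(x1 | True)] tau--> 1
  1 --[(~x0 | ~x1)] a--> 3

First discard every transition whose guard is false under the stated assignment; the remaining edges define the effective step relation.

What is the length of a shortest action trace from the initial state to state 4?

BFS to 4:
  L0 = {0}
  L1 = {3}
  L2 = {1,4}
4 enters at depth 2; path tau·b

Answer: 2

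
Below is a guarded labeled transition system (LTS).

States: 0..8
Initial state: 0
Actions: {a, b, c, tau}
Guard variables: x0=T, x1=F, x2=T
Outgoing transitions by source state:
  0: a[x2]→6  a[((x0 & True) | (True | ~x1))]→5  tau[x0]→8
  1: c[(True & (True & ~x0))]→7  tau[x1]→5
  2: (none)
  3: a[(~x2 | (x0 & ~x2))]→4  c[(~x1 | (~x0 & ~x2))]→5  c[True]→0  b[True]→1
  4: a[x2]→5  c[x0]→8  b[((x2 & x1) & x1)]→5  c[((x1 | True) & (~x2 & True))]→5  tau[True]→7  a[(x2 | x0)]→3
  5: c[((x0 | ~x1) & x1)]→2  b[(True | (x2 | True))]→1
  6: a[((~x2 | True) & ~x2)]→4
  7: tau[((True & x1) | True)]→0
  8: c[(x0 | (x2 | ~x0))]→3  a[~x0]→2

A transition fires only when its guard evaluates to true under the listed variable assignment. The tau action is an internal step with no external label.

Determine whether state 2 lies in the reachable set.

Answer: UNREACHABLE

Working:
Guard filter leaves 13 enabled edge(s).
L0 = {0}
L1 = {5,6,8}  total {0,5,6,8}
L2 = {1,3}  total {0,1,3,5,6,8}
Reachable = {0,1,3,5,6,8}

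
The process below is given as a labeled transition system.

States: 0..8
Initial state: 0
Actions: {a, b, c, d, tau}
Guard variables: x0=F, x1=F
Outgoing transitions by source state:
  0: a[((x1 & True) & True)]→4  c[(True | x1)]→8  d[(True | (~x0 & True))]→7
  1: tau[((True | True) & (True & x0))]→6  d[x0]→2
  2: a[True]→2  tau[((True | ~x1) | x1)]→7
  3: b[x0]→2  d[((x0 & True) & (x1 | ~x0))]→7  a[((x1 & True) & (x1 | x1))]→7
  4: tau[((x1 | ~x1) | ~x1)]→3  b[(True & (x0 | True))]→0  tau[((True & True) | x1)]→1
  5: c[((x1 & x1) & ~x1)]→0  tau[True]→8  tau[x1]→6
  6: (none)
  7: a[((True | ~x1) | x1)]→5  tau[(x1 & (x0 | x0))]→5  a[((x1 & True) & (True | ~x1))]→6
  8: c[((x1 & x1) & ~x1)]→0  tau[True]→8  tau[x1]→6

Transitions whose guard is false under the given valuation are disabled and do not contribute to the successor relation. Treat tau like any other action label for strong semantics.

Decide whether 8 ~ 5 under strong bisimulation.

Answer: BISIMILAR

Working:
Refine partition for ~:
  π0 = {{0,1,2,3,4,5,6,7,8}}
  π1 = {{0},{1,3,6},{2},{4},{5,8},{7}}
Fixed point at round 2; 6 class(es).
[8]={5,8}  [5]={5,8}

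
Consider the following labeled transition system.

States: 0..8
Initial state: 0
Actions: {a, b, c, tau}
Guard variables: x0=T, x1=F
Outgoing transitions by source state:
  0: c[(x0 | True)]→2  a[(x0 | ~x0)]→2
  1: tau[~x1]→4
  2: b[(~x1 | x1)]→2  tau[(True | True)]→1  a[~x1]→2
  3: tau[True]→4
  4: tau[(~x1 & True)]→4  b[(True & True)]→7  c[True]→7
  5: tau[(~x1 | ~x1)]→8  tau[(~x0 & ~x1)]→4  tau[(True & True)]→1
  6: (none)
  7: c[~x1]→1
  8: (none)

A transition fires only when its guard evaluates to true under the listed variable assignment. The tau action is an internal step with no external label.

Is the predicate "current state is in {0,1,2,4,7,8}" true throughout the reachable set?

Allowed set {0,1,2,4,7,8}
Reach set: {0,1,2,4,7}
  0: ✓
  1: ✓
  2: ✓
  4: ✓
  7: ✓

Answer: INVARIANT HOLDS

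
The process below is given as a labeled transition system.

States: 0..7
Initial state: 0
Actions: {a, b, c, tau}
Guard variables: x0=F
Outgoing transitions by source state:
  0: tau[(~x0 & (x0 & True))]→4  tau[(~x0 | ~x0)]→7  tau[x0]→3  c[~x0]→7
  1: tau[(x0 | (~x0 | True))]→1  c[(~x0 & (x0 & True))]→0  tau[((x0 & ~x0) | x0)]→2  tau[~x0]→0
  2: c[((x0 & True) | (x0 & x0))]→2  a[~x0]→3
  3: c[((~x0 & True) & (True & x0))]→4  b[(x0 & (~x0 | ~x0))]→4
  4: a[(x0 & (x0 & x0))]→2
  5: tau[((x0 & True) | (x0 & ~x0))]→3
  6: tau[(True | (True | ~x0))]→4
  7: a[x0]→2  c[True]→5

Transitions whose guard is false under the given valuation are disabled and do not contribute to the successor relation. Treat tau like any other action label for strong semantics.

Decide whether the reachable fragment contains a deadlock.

Reachable = {0,5,7}
  0: c→7  tau→7  [2 out]
  5: ∅  [no exit]
  7: c→5  [1 out]
Path to 5: tau·c

Answer: DEADLOCK at state 5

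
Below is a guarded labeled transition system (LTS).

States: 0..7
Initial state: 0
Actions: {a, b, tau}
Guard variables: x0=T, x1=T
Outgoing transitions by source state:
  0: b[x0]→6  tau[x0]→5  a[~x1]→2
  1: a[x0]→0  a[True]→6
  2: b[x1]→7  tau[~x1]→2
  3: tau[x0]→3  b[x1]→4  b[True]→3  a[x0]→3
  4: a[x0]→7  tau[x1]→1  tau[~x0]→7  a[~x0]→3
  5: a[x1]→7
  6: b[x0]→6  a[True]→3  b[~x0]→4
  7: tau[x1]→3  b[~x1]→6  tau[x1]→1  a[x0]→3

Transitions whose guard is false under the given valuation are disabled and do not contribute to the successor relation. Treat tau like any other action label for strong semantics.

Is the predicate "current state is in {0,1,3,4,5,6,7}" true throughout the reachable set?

Answer: INVARIANT HOLDS

Working:
Safe = {0,1,3,4,5,6,7}
R = {0,1,3,4,5,6,7}
  0: safe
  1: safe
  3: safe
  4: safe
  5: safe
  6: safe
  7: safe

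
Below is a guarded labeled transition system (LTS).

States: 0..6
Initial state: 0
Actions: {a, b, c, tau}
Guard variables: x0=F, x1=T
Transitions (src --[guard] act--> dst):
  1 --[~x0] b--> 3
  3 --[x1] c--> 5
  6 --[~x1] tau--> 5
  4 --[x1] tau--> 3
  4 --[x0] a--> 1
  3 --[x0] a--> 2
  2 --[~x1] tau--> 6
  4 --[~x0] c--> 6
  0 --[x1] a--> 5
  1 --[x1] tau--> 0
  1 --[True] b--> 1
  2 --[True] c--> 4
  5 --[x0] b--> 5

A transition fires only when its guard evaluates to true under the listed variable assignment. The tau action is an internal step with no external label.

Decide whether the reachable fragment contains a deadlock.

Answer: DEADLOCK at state 5

Working:
R = {0,5}
  0: a→5  [1 out]
  5: ∅  [STUCK]
trace reaching 5: a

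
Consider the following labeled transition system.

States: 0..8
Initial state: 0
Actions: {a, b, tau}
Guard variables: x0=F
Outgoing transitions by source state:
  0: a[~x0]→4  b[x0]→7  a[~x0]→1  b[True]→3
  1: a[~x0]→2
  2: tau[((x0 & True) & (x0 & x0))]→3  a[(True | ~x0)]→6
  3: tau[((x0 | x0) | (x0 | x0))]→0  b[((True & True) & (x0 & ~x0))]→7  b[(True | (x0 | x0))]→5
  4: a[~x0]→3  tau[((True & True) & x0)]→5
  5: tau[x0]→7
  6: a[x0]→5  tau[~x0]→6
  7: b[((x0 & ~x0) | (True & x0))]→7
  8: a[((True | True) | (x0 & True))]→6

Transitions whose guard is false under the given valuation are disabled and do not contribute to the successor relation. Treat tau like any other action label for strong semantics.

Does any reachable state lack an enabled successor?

Reachable = {0,1,2,3,4,5,6}
  0: a→1  a→4  b→3  [deg 3]
  1: a→2  [deg 1]
  2: a→6  [deg 1]
  3: b→5  [deg 1]
  4: a→3  [deg 1]
  5: ∅  [no exit]
  6: tau→6  [deg 1]
Path to 5: b·b

Answer: DEADLOCK at state 5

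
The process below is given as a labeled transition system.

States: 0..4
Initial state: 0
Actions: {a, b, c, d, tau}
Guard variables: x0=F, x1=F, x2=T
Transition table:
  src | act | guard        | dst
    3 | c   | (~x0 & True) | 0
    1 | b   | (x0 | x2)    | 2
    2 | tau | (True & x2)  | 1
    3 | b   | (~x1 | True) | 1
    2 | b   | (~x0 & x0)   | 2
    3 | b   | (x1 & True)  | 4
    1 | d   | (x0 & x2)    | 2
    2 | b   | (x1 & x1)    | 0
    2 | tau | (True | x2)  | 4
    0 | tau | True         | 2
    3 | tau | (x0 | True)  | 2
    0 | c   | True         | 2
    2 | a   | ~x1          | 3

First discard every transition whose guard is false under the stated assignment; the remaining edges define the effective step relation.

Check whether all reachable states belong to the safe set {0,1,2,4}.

Answer: INVARIANT VIOLATED at state 3

Analysis:
Allowed set {0,1,2,4}
Reachable = {0,1,2,3,4}
  0: ✓
  1: ✓
  2: ✓
  3: ✗ unsafe
  4: ✓
witness against invariant: tau·a → 3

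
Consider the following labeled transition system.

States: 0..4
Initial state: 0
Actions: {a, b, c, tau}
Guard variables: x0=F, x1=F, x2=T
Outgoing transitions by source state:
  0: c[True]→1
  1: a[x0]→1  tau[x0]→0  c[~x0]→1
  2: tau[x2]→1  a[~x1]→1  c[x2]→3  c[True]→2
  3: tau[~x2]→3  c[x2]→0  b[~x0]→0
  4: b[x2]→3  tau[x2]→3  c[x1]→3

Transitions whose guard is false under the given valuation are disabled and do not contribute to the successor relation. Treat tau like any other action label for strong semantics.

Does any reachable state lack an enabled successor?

Answer: DEADLOCK-FREE

Trace:
Reachable = {0,1}
  0: c→1  [1 out]
  1: c→1  [1 out]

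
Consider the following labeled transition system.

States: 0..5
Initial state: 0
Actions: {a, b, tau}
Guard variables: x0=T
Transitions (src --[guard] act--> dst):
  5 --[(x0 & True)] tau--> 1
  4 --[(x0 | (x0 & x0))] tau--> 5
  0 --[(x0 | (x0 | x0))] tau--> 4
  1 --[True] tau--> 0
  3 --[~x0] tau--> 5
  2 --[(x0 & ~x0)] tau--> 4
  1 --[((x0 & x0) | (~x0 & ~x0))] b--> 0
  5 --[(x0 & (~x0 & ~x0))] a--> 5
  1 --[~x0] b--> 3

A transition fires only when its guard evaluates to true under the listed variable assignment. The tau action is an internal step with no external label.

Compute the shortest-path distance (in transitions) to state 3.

Breadth-first toward 3:
  Layer 0: {0}
  Layer 1: {4}
  Layer 2: {5}
  Layer 3: {1}
3 never appears.

Answer: UNREACHABLE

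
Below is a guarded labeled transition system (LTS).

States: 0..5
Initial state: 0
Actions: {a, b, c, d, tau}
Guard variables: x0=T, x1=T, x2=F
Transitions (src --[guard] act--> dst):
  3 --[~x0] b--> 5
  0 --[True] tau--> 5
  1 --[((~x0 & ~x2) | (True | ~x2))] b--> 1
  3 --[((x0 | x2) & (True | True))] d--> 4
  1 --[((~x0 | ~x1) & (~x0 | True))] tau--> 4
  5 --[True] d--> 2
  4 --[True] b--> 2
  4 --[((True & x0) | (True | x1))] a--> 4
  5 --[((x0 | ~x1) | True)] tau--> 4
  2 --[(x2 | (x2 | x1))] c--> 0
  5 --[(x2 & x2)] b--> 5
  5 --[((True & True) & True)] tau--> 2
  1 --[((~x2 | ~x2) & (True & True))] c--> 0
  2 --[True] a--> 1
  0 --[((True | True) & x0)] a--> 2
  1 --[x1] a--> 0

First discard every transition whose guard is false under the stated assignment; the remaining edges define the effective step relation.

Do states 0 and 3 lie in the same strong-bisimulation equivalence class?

Answer: NOT BISIMILAR

Working:
Refine partition for ~:
  P[0] = {{0,1,2,3,4,5}}
  P[1] = {{0},{1},{2},{3},{4},{5}}
Fixed point at round 2; 6 class(es).
[0]={0}  [3]={3}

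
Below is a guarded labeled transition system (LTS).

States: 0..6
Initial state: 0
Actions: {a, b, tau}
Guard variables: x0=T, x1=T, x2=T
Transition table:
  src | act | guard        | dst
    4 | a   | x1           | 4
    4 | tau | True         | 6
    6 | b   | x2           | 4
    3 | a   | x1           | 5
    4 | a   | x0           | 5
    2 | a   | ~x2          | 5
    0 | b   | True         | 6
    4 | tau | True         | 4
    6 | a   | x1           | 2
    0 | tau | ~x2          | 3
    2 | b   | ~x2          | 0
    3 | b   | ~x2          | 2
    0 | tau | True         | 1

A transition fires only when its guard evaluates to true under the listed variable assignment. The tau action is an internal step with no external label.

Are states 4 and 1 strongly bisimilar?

Refine partition for ~:
  round 0: {{0,1,2,3,4,5,6}}
  round 1: {{0},{1,2,5},{3},{4},{6}}
Fixed point at round 2; 5 class(es).
4∈{4}, 1∈{1,2,5}

Answer: NOT BISIMILAR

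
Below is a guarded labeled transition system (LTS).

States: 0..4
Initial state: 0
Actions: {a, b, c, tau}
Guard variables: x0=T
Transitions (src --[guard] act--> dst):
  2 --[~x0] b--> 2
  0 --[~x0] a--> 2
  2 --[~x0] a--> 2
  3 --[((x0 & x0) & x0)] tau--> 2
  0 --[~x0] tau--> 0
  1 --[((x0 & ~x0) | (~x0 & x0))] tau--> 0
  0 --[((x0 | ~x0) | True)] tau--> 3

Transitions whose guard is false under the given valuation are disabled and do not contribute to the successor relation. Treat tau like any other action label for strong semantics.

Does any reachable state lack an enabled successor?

Answer: DEADLOCK at state 2

Working:
Reach set: {0,2,3}
  0: tau→3  [1 exit(s)]
  2: ∅  [deadlock]
  3: tau→2  [1 exit(s)]
witness 2: tau·tau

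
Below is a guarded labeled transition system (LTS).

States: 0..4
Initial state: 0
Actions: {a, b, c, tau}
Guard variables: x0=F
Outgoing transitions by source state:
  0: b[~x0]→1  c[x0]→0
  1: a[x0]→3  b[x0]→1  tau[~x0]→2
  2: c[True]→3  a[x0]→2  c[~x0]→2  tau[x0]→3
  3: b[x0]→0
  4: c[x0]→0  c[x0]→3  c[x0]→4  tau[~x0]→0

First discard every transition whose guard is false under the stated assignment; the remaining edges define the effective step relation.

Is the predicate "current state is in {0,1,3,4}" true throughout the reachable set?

Answer: INVARIANT VIOLATED at state 2

Analysis:
Allowed set {0,1,3,4}
Reach set: {0,1,2,3}
  0: safe
  1: safe
  2: outside
  3: safe
reach 2 via b·tau — violates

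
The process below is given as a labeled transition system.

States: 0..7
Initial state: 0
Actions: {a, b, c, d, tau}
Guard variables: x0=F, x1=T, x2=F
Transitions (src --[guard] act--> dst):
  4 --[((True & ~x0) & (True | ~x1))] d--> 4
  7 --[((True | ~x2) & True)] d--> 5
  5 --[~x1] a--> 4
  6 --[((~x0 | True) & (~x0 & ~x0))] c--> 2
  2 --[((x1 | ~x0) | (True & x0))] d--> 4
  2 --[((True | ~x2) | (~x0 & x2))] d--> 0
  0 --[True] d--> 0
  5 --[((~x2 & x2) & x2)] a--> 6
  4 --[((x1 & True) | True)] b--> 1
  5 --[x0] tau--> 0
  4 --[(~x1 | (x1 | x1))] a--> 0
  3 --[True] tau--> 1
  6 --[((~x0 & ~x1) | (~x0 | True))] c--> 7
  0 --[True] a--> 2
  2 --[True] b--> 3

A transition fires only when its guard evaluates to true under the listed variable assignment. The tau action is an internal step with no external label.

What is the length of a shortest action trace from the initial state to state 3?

Answer: 2

Working:
BFS to 3:
  L0 = {0}
  L1 = {2}
  L2 = {3,4}
depth(3)=2, e.g. a·b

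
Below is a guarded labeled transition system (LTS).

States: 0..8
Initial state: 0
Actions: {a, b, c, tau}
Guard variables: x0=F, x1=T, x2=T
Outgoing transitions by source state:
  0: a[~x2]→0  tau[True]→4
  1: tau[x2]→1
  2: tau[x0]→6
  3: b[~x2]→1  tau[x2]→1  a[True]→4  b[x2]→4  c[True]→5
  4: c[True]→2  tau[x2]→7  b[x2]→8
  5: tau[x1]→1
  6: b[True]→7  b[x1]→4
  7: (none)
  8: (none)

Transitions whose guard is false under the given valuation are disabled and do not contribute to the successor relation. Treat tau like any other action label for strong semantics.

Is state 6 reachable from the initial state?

After dropping false guards: 12 live edges.
Layer 0: {0}
Layer 1: {4}  now seen {0,4}
Layer 2: {2,7,8}  now seen {0,2,4,7,8}
R = {0,2,4,7,8}

Answer: UNREACHABLE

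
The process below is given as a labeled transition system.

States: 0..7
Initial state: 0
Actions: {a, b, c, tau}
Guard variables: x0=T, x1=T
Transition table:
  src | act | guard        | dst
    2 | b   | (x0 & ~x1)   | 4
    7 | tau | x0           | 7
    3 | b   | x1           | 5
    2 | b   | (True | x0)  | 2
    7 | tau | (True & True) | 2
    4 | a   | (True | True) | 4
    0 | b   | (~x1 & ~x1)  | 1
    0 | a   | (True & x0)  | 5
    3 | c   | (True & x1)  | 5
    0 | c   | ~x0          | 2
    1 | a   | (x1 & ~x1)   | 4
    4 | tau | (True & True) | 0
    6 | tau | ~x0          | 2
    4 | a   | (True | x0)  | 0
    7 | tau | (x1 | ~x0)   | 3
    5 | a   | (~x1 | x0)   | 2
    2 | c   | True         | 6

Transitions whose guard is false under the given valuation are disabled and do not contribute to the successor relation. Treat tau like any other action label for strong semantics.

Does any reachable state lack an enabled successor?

Answer: DEADLOCK at state 6

Trace:
R = {0,2,5,6}
  0: a→5  [1 out]
  2: b→2  c→6  [2 out]
  5: a→2  [1 out]
  6: ∅  [STUCK]
witness 6: a·a·c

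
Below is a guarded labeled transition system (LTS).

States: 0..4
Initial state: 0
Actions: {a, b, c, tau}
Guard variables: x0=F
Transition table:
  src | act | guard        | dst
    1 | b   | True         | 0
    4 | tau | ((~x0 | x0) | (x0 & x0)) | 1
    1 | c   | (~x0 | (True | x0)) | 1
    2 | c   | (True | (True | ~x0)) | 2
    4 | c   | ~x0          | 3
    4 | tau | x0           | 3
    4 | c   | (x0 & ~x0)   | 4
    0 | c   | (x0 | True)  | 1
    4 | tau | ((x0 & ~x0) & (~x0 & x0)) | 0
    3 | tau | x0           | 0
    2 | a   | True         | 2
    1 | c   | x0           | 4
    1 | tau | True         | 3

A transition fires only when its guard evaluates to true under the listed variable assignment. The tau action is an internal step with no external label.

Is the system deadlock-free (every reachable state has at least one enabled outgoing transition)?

Reach set: {0,1,3}
  0: c→1  [1 exit(s)]
  1: b→0  c→1  tau→3  [3 exit(s)]
  3: ∅  [STUCK]
witness 3: c·tau

Answer: DEADLOCK at state 3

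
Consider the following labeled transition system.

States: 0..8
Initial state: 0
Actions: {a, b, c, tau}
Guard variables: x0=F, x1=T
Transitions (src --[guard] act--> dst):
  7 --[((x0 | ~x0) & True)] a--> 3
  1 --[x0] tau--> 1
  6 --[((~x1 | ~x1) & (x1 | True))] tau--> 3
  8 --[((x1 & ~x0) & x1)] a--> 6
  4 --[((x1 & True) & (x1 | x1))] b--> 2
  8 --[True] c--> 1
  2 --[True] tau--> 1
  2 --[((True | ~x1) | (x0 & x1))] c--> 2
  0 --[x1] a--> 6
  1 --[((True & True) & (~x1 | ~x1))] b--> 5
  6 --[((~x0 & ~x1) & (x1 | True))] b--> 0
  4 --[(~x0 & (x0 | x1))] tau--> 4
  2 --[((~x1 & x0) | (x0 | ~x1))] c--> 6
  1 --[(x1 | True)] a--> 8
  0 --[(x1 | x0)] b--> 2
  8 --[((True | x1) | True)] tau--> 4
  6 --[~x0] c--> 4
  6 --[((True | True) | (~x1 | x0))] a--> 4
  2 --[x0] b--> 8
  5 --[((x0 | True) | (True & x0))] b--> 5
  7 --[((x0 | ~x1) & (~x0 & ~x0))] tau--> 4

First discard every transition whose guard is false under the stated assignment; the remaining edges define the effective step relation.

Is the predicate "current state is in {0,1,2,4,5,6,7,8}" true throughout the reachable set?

Answer: INVARIANT HOLDS

Trace:
Allowed set {0,1,2,4,5,6,7,8}
Reach set: {0,1,2,4,6,8}
  0: safe
  1: safe
  2: safe
  4: safe
  6: safe
  8: safe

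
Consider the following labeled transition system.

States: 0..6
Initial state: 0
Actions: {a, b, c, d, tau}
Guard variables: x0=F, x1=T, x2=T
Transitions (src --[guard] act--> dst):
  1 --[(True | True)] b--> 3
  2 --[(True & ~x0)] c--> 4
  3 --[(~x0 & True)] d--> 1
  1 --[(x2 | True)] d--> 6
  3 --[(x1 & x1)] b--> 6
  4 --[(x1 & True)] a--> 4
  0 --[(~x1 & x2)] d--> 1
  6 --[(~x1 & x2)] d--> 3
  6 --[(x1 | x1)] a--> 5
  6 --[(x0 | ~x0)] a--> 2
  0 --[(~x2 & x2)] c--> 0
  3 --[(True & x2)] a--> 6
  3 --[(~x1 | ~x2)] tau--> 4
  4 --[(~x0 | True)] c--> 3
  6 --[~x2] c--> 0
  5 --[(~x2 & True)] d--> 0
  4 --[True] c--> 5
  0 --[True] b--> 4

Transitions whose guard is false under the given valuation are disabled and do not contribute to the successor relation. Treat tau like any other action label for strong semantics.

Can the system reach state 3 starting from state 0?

After dropping false guards: 12 live edges.
L0 = {0}
L1 = {4}  total {0,4}
L2 = {3,5}  total {0,3,4,5}
L3 = {1,6}  total {0,1,3,4,5,6}
L4 = {2}  total {0,1,2,3,4,5,6}
Reach set: {0,1,2,3,4,5,6}
trace reaching 3: b·c

Answer: REACHABLE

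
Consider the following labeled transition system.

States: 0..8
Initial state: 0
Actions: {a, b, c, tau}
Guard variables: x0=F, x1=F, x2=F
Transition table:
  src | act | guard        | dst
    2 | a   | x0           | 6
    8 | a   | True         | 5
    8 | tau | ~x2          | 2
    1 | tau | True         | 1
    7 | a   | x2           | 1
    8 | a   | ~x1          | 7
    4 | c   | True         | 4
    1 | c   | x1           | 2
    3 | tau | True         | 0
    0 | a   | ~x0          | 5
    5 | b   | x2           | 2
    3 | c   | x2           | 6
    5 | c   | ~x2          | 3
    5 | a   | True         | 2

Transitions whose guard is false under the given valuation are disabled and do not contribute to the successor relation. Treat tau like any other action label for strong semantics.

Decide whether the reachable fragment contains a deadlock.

Reachable = {0,2,3,5}
  0: a→5  [deg 1]
  2: ∅  [STUCK]
  3: tau→0  [deg 1]
  5: a→2  c→3  [deg 2]
trace reaching 2: a·a

Answer: DEADLOCK at state 2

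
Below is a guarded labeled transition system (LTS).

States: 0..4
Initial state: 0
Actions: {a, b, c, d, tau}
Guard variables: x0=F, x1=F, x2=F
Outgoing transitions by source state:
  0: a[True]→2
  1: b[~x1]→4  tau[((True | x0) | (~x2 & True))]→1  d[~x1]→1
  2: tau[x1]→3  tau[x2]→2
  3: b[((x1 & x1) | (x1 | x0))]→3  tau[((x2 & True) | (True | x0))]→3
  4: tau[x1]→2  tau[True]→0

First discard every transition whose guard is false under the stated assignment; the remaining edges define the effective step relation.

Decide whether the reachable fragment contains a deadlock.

Reach set: {0,2}
  0: a→2  [deg 1]
  2: ∅  [deadlock]
trace reaching 2: a

Answer: DEADLOCK at state 2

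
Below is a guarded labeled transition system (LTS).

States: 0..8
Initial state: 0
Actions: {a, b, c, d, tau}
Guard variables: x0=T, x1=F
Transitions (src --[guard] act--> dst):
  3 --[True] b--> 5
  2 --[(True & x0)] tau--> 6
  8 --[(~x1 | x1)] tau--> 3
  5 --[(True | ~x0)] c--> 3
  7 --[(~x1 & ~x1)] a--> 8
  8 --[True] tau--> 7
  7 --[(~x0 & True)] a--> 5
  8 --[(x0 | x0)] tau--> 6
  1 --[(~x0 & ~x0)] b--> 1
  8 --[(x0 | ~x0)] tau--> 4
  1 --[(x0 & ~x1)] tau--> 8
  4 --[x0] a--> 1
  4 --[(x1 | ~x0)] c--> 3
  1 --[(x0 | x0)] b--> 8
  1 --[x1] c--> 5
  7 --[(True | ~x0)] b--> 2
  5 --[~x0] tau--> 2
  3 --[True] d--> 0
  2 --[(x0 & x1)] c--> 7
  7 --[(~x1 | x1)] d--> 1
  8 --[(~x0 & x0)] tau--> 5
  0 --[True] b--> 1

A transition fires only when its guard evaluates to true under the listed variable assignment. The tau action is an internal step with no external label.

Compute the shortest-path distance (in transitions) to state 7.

Breadth-first toward 7:
  depth 0: {0}
  depth 1: {1}
  depth 2: {8}
  depth 3: {3,4,6,7}
depth(7)=3, e.g. b·b·tau

Answer: 3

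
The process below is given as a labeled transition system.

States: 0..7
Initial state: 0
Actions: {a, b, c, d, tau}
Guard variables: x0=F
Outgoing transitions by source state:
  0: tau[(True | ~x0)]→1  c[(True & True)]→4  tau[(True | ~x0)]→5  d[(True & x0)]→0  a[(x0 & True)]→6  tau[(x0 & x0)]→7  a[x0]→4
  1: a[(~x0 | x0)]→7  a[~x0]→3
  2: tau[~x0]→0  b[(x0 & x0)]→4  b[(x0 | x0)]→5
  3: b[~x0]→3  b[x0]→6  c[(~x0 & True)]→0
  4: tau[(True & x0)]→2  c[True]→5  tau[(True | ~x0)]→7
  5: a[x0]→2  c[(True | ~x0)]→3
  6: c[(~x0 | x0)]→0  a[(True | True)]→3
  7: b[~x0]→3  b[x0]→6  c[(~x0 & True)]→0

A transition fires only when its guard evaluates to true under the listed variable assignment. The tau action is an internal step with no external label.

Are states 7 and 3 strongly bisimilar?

Answer: BISIMILAR

Working:
Refine partition for ~:
  round 0: {{0,1,2,3,4,5,6,7}}
  round 1: {{0,4},{1},{2},{3,7},{5},{6}}
  round 2: {{0},{1},{2},{3,7},{4},{5},{6}}
7 equivalence class(es) (converged in 3)
class of 7: {3,7}; class of 3: {3,7}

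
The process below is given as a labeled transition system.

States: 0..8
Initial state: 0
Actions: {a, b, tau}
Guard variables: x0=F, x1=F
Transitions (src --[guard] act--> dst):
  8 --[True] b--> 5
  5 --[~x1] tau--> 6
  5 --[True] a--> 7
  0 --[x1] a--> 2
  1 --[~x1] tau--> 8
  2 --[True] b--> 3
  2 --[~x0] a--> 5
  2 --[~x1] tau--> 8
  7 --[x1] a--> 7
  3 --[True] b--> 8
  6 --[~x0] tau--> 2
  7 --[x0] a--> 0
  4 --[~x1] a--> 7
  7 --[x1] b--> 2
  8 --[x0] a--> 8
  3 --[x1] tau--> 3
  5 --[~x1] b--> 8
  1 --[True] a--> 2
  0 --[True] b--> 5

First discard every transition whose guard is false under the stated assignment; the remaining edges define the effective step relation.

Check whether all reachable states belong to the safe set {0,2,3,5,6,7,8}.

Answer: INVARIANT HOLDS

Working:
Inv-set: {0,2,3,5,6,7,8}
Reach set: {0,2,3,5,6,7,8}
  0: safe
  2: safe
  3: safe
  5: safe
  6: safe
  7: safe
  8: safe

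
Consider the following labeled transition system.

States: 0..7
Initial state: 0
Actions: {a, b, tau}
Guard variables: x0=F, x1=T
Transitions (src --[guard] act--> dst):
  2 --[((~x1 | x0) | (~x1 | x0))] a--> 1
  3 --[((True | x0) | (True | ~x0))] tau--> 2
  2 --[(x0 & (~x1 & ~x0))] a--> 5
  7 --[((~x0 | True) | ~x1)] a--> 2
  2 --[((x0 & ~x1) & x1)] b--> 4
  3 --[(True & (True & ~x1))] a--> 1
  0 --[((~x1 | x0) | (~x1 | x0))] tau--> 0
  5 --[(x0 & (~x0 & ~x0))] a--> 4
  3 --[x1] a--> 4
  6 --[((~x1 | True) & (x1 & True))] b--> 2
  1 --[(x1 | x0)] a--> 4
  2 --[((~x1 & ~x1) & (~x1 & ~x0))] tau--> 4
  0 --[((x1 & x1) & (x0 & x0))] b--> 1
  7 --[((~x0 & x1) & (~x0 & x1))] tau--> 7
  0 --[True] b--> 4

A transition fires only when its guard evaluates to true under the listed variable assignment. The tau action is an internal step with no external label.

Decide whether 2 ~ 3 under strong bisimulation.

Answer: NOT BISIMILAR

Trace:
Refine partition for ~:
  round 0: {{0,1,2,3,4,5,6,7}}
  round 1: {{0,6},{1},{2,4,5},{3,7}}
  round 2: {{0,6},{1},{2,4,5},{3},{7}}
stable after 3 split(s): 5 block(s)
[2]={2,4,5}  [3]={3}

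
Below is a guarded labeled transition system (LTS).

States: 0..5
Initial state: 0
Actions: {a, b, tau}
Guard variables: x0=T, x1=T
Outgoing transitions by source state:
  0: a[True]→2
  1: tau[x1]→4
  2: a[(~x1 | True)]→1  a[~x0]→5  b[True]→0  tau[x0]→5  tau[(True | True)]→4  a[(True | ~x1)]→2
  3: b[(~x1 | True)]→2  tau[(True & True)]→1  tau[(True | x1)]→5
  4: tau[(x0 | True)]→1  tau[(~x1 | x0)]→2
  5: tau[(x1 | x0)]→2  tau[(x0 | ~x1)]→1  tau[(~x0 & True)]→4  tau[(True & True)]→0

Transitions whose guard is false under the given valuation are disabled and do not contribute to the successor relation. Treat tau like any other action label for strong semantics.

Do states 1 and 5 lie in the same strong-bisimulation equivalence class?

Refine partition for ~:
  π0 = {{0,1,2,3,4,5}}
  π1 = {{0},{1,4,5},{2},{3}}
  π2 = {{0},{1},{2},{3},{4},{5}}
stable after 3 split(s): 6 block(s)
1∈{1}, 5∈{5}

Answer: NOT BISIMILAR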